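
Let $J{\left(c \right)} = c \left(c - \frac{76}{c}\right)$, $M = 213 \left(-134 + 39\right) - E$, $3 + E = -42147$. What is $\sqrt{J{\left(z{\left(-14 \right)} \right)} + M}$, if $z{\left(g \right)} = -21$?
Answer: $2 \sqrt{5570} \approx 149.26$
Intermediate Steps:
$E = -42150$ ($E = -3 - 42147 = -42150$)
$M = 21915$ ($M = 213 \left(-134 + 39\right) - -42150 = 213 \left(-95\right) + 42150 = -20235 + 42150 = 21915$)
$\sqrt{J{\left(z{\left(-14 \right)} \right)} + M} = \sqrt{\left(-76 + \left(-21\right)^{2}\right) + 21915} = \sqrt{\left(-76 + 441\right) + 21915} = \sqrt{365 + 21915} = \sqrt{22280} = 2 \sqrt{5570}$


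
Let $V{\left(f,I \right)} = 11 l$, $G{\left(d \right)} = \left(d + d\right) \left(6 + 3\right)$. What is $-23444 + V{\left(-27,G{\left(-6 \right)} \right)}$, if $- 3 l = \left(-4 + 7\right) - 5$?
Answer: $- \frac{70310}{3} \approx -23437.0$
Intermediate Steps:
$l = \frac{2}{3}$ ($l = - \frac{\left(-4 + 7\right) - 5}{3} = - \frac{3 - 5}{3} = \left(- \frac{1}{3}\right) \left(-2\right) = \frac{2}{3} \approx 0.66667$)
$G{\left(d \right)} = 18 d$ ($G{\left(d \right)} = 2 d 9 = 18 d$)
$V{\left(f,I \right)} = \frac{22}{3}$ ($V{\left(f,I \right)} = 11 \cdot \frac{2}{3} = \frac{22}{3}$)
$-23444 + V{\left(-27,G{\left(-6 \right)} \right)} = -23444 + \frac{22}{3} = - \frac{70310}{3}$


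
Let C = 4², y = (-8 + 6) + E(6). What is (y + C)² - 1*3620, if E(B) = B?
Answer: -3220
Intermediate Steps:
y = 4 (y = (-8 + 6) + 6 = -2 + 6 = 4)
C = 16
(y + C)² - 1*3620 = (4 + 16)² - 1*3620 = 20² - 3620 = 400 - 3620 = -3220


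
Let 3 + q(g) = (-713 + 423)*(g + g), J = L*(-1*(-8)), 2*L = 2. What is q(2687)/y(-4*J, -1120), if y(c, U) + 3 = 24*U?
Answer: 1558463/26883 ≈ 57.972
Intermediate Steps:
L = 1 (L = (1/2)*2 = 1)
J = 8 (J = 1*(-1*(-8)) = 1*8 = 8)
q(g) = -3 - 580*g (q(g) = -3 + (-713 + 423)*(g + g) = -3 - 580*g)
y(c, U) = -3 + 24*U
q(2687)/y(-4*J, -1120) = (-3 - 580*2687)/(-3 + 24*(-1120)) = (-3 - 1558460)/(-3 - 26880) = -1558463/(-26883) = -1558463*(-1/26883) = 1558463/26883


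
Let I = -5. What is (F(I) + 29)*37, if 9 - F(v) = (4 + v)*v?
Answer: 1221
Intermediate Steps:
F(v) = 9 - v*(4 + v) (F(v) = 9 - (4 + v)*v = 9 - v*(4 + v))
(F(I) + 29)*37 = ((9 - 1*(-5)² - 4*(-5)) + 29)*37 = ((9 - 1*25 + 20) + 29)*37 = ((9 - 25 + 20) + 29)*37 = (4 + 29)*37 = 33*37 = 1221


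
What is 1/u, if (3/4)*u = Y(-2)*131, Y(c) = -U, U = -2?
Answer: 3/1048 ≈ 0.0028626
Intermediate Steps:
Y(c) = 2 (Y(c) = -1*(-2) = 2)
u = 1048/3 (u = 4*(2*131)/3 = (4/3)*262 = 1048/3 ≈ 349.33)
1/u = 1/(1048/3) = 3/1048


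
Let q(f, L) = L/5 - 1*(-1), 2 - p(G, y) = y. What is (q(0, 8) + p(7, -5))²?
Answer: 2304/25 ≈ 92.160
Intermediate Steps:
p(G, y) = 2 - y
q(f, L) = 1 + L/5 (q(f, L) = L*(⅕) + 1 = L/5 + 1 = 1 + L/5)
(q(0, 8) + p(7, -5))² = ((1 + (⅕)*8) + (2 - 1*(-5)))² = ((1 + 8/5) + (2 + 5))² = (13/5 + 7)² = (48/5)² = 2304/25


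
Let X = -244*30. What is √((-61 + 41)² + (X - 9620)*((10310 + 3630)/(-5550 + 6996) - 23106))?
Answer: 8*√3195611707215/723 ≈ 19780.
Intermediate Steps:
X = -7320
√((-61 + 41)² + (X - 9620)*((10310 + 3630)/(-5550 + 6996) - 23106)) = √((-61 + 41)² + (-7320 - 9620)*((10310 + 3630)/(-5550 + 6996) - 23106)) = √((-20)² - 16940*(13940/1446 - 23106)) = √(400 - 16940*(13940*(1/1446) - 23106)) = √(400 - 16940*(6970/723 - 23106)) = √(400 - 16940*(-16698668/723)) = √(400 + 282875435920/723) = √(282875725120/723) = 8*√3195611707215/723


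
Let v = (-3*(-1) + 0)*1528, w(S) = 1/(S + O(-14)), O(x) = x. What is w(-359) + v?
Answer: 1709831/373 ≈ 4584.0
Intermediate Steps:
w(S) = 1/(-14 + S) (w(S) = 1/(S - 14) = 1/(-14 + S))
v = 4584 (v = (3 + 0)*1528 = 3*1528 = 4584)
w(-359) + v = 1/(-14 - 359) + 4584 = 1/(-373) + 4584 = -1/373 + 4584 = 1709831/373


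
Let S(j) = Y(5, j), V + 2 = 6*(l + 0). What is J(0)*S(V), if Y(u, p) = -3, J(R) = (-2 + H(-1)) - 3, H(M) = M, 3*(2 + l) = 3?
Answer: 18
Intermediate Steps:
l = -1 (l = -2 + (⅓)*3 = -2 + 1 = -1)
J(R) = -6 (J(R) = (-2 - 1) - 3 = -3 - 3 = -6)
V = -8 (V = -2 + 6*(-1 + 0) = -2 + 6*(-1) = -2 - 6 = -8)
S(j) = -3
J(0)*S(V) = -6*(-3) = 18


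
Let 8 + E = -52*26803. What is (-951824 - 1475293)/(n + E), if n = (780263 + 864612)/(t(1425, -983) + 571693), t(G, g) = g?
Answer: 277035988614/159086681513 ≈ 1.7414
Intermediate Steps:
E = -1393764 (E = -8 - 52*26803 = -8 - 1393756 = -1393764)
n = 328975/114142 (n = (780263 + 864612)/(-983 + 571693) = 1644875/570710 = 1644875*(1/570710) = 328975/114142 ≈ 2.8822)
(-951824 - 1475293)/(n + E) = (-951824 - 1475293)/(328975/114142 - 1393764) = -2427117/(-159086681513/114142) = -2427117*(-114142/159086681513) = 277035988614/159086681513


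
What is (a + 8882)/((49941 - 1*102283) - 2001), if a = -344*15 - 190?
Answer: -3532/54343 ≈ -0.064995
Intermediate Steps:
a = -5350 (a = -5160 - 190 = -5350)
(a + 8882)/((49941 - 1*102283) - 2001) = (-5350 + 8882)/((49941 - 1*102283) - 2001) = 3532/((49941 - 102283) - 2001) = 3532/(-52342 - 2001) = 3532/(-54343) = 3532*(-1/54343) = -3532/54343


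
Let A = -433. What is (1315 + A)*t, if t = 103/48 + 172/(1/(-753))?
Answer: -913849755/8 ≈ -1.1423e+8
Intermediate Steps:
t = -6216665/48 (t = 103*(1/48) + 172/(-1/753) = 103/48 + 172*(-753) = 103/48 - 129516 = -6216665/48 ≈ -1.2951e+5)
(1315 + A)*t = (1315 - 433)*(-6216665/48) = 882*(-6216665/48) = -913849755/8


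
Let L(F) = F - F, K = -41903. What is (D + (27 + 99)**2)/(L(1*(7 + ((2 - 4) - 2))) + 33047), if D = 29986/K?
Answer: 665222042/1384768441 ≈ 0.48038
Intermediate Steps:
L(F) = 0
D = -29986/41903 (D = 29986/(-41903) = 29986*(-1/41903) = -29986/41903 ≈ -0.71560)
(D + (27 + 99)**2)/(L(1*(7 + ((2 - 4) - 2))) + 33047) = (-29986/41903 + (27 + 99)**2)/(0 + 33047) = (-29986/41903 + 126**2)/33047 = (-29986/41903 + 15876)*(1/33047) = (665222042/41903)*(1/33047) = 665222042/1384768441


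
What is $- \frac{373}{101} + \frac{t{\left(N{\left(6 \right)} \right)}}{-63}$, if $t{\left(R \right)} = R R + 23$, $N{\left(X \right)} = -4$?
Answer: $- \frac{9146}{2121} \approx -4.3121$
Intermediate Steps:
$t{\left(R \right)} = 23 + R^{2}$ ($t{\left(R \right)} = R^{2} + 23 = 23 + R^{2}$)
$- \frac{373}{101} + \frac{t{\left(N{\left(6 \right)} \right)}}{-63} = - \frac{373}{101} + \frac{23 + \left(-4\right)^{2}}{-63} = \left(-373\right) \frac{1}{101} + \left(23 + 16\right) \left(- \frac{1}{63}\right) = - \frac{373}{101} + 39 \left(- \frac{1}{63}\right) = - \frac{373}{101} - \frac{13}{21} = - \frac{9146}{2121}$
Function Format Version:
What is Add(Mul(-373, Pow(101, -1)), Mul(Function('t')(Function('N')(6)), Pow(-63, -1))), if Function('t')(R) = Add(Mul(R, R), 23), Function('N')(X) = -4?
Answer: Rational(-9146, 2121) ≈ -4.3121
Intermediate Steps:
Function('t')(R) = Add(23, Pow(R, 2)) (Function('t')(R) = Add(Pow(R, 2), 23) = Add(23, Pow(R, 2)))
Add(Mul(-373, Pow(101, -1)), Mul(Function('t')(Function('N')(6)), Pow(-63, -1))) = Add(Mul(-373, Pow(101, -1)), Mul(Add(23, Pow(-4, 2)), Pow(-63, -1))) = Add(Mul(-373, Rational(1, 101)), Mul(Add(23, 16), Rational(-1, 63))) = Add(Rational(-373, 101), Mul(39, Rational(-1, 63))) = Add(Rational(-373, 101), Rational(-13, 21)) = Rational(-9146, 2121)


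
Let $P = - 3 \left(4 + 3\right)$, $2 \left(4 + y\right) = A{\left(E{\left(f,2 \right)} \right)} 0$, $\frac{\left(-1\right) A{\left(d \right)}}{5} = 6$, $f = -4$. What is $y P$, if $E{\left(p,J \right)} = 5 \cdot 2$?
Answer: $84$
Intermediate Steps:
$E{\left(p,J \right)} = 10$
$A{\left(d \right)} = -30$ ($A{\left(d \right)} = \left(-5\right) 6 = -30$)
$y = -4$ ($y = -4 + \frac{\left(-30\right) 0}{2} = -4 + \frac{1}{2} \cdot 0 = -4 + 0 = -4$)
$P = -21$ ($P = \left(-3\right) 7 = -21$)
$y P = \left(-4\right) \left(-21\right) = 84$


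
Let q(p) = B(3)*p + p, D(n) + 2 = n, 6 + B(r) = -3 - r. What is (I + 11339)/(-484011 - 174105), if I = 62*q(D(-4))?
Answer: -15431/658116 ≈ -0.023447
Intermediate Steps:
B(r) = -9 - r (B(r) = -6 + (-3 - r) = -9 - r)
D(n) = -2 + n
q(p) = -11*p (q(p) = (-9 - 1*3)*p + p = (-9 - 3)*p + p = -12*p + p = -11*p)
I = 4092 (I = 62*(-11*(-2 - 4)) = 62*(-11*(-6)) = 62*66 = 4092)
(I + 11339)/(-484011 - 174105) = (4092 + 11339)/(-484011 - 174105) = 15431/(-658116) = 15431*(-1/658116) = -15431/658116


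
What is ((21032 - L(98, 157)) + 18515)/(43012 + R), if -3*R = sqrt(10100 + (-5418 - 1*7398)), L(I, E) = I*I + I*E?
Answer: 1408782789/4162573003 + 43671*I*sqrt(679)/8325146006 ≈ 0.33844 + 0.00013669*I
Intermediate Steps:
L(I, E) = I**2 + E*I
R = -2*I*sqrt(679)/3 (R = -sqrt(10100 + (-5418 - 1*7398))/3 = -sqrt(10100 + (-5418 - 7398))/3 = -sqrt(10100 - 12816)/3 = -2*I*sqrt(679)/3 ≈ -17.372*I)
((21032 - L(98, 157)) + 18515)/(43012 + R) = ((21032 - 98*(157 + 98)) + 18515)/(43012 - 2*I*sqrt(679)/3) = ((21032 - 98*255) + 18515)/(43012 - 2*I*sqrt(679)/3) = ((21032 - 1*24990) + 18515)/(43012 - 2*I*sqrt(679)/3) = ((21032 - 24990) + 18515)/(43012 - 2*I*sqrt(679)/3) = (-3958 + 18515)/(43012 - 2*I*sqrt(679)/3) = 14557/(43012 - 2*I*sqrt(679)/3)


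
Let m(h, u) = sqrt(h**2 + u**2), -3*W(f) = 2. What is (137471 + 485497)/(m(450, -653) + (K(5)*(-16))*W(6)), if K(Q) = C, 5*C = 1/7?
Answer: -2093172480/6933720701 + 6868222200*sqrt(628909)/6933720701 ≈ 785.24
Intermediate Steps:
W(f) = -2/3 (W(f) = -1/3*2 = -2/3)
C = 1/35 (C = (1/5)/7 = (1/5)*(1/7) = 1/35 ≈ 0.028571)
K(Q) = 1/35
(137471 + 485497)/(m(450, -653) + (K(5)*(-16))*W(6)) = (137471 + 485497)/(sqrt(450**2 + (-653)**2) + ((1/35)*(-16))*(-2/3)) = 622968/(sqrt(202500 + 426409) - 16/35*(-2/3)) = 622968/(sqrt(628909) + 32/105) = 622968/(32/105 + sqrt(628909))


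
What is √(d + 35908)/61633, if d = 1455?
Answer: √37363/61633 ≈ 0.0031362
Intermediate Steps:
√(d + 35908)/61633 = √(1455 + 35908)/61633 = √37363*(1/61633) = √37363/61633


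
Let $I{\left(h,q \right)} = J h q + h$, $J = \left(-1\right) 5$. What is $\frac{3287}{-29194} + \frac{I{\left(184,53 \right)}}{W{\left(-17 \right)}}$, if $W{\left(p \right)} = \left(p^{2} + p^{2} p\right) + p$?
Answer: $\frac{467624259}{45163118} \approx 10.354$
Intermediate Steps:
$J = -5$
$I{\left(h,q \right)} = h - 5 h q$ ($I{\left(h,q \right)} = - 5 h q + h = h - 5 h q$)
$W{\left(p \right)} = p + p^{2} + p^{3}$ ($W{\left(p \right)} = \left(p^{2} + p^{3}\right) + p = p + p^{2} + p^{3}$)
$\frac{3287}{-29194} + \frac{I{\left(184,53 \right)}}{W{\left(-17 \right)}} = \frac{3287}{-29194} + \frac{184 \left(1 - 265\right)}{\left(-17\right) \left(1 - 17 + \left(-17\right)^{2}\right)} = 3287 \left(- \frac{1}{29194}\right) + \frac{184 \left(1 - 265\right)}{\left(-17\right) \left(1 - 17 + 289\right)} = - \frac{3287}{29194} + \frac{184 \left(-264\right)}{\left(-17\right) 273} = - \frac{3287}{29194} - \frac{48576}{-4641} = - \frac{3287}{29194} - - \frac{16192}{1547} = - \frac{3287}{29194} + \frac{16192}{1547} = \frac{467624259}{45163118}$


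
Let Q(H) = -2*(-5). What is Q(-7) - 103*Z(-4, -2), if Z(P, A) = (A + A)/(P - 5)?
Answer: -322/9 ≈ -35.778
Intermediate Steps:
Q(H) = 10
Z(P, A) = 2*A/(-5 + P) (Z(P, A) = (2*A)/(-5 + P) = 2*A/(-5 + P))
Q(-7) - 103*Z(-4, -2) = 10 - 206*(-2)/(-5 - 4) = 10 - 206*(-2)/(-9) = 10 - 206*(-2)*(-1)/9 = 10 - 103*4/9 = 10 - 412/9 = -322/9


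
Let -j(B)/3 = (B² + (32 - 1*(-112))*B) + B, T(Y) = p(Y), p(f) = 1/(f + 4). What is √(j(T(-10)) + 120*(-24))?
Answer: I*√101073/6 ≈ 52.987*I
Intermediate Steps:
p(f) = 1/(4 + f)
T(Y) = 1/(4 + Y)
j(B) = -435*B - 3*B² (j(B) = -3*((B² + (32 - 1*(-112))*B) + B) = -3*((B² + (32 + 112)*B) + B) = -3*((B² + 144*B) + B) = -3*(B² + 145*B) = -435*B - 3*B²)
√(j(T(-10)) + 120*(-24)) = √(-3*(145 + 1/(4 - 10))/(4 - 10) + 120*(-24)) = √(-3*(145 + 1/(-6))/(-6) - 2880) = √(-3*(-⅙)*(145 - ⅙) - 2880) = √(-3*(-⅙)*869/6 - 2880) = √(869/12 - 2880) = √(-33691/12) = I*√101073/6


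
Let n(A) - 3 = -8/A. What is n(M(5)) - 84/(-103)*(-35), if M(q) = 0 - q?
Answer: -12331/515 ≈ -23.944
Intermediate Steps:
M(q) = -q
n(A) = 3 - 8/A
n(M(5)) - 84/(-103)*(-35) = (3 - 8/((-1*5))) - 84/(-103)*(-35) = (3 - 8/(-5)) - 84*(-1/103)*(-35) = (3 - 8*(-1/5)) + (84/103)*(-35) = (3 + 8/5) - 2940/103 = 23/5 - 2940/103 = -12331/515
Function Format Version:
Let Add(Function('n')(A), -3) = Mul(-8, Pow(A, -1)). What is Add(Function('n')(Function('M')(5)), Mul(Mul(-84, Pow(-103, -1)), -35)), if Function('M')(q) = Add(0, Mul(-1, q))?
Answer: Rational(-12331, 515) ≈ -23.944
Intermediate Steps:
Function('M')(q) = Mul(-1, q)
Function('n')(A) = Add(3, Mul(-8, Pow(A, -1)))
Add(Function('n')(Function('M')(5)), Mul(Mul(-84, Pow(-103, -1)), -35)) = Add(Add(3, Mul(-8, Pow(Mul(-1, 5), -1))), Mul(Mul(-84, Pow(-103, -1)), -35)) = Add(Add(3, Mul(-8, Pow(-5, -1))), Mul(Mul(-84, Rational(-1, 103)), -35)) = Add(Add(3, Mul(-8, Rational(-1, 5))), Mul(Rational(84, 103), -35)) = Add(Add(3, Rational(8, 5)), Rational(-2940, 103)) = Add(Rational(23, 5), Rational(-2940, 103)) = Rational(-12331, 515)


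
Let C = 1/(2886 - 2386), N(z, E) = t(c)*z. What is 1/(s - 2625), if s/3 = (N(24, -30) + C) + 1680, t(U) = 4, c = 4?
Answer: 500/1351503 ≈ 0.00036996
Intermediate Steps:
N(z, E) = 4*z
C = 1/500 ≈ 0.0020000
s = 2664003/500 (s = 3*((4*24 + 1/500) + 1680) = 3*((96 + 1/500) + 1680) = 3*(48001/500 + 1680) = 3*(888001/500) = 2664003/500 ≈ 5328.0)
1/(s - 2625) = 1/(2664003/500 - 2625) = 1/(1351503/500) = 500/1351503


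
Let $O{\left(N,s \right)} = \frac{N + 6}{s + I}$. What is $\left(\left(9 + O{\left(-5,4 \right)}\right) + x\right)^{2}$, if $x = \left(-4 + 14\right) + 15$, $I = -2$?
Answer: $\frac{4761}{4} \approx 1190.3$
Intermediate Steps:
$O{\left(N,s \right)} = \frac{6 + N}{-2 + s}$ ($O{\left(N,s \right)} = \frac{N + 6}{s - 2} = \frac{6 + N}{-2 + s}$)
$x = 25$ ($x = 10 + 15 = 25$)
$\left(\left(9 + O{\left(-5,4 \right)}\right) + x\right)^{2} = \left(\left(9 + \frac{6 - 5}{-2 + 4}\right) + 25\right)^{2} = \left(\left(9 + \frac{1}{2} \cdot 1\right) + 25\right)^{2} = \left(\left(9 + \frac{1}{2}\right) + 25\right)^{2} = \left(\frac{19}{2} + 25\right)^{2} = \left(\frac{69}{2}\right)^{2} = \frac{4761}{4}$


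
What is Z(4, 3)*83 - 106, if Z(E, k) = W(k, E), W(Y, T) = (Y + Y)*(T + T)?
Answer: 3878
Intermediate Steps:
W(Y, T) = 4*T*Y (W(Y, T) = (2*Y)*(2*T) = 4*T*Y)
Z(E, k) = 4*E*k
Z(4, 3)*83 - 106 = (4*4*3)*83 - 106 = 48*83 - 106 = 3984 - 106 = 3878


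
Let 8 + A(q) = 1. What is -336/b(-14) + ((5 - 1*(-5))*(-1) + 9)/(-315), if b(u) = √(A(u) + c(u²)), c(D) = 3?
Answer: 1/315 + 168*I ≈ 0.0031746 + 168.0*I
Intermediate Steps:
A(q) = -7 (A(q) = -8 + 1 = -7)
b(u) = 2*I (b(u) = √(-7 + 3) = √(-4) = 2*I)
-336/b(-14) + ((5 - 1*(-5))*(-1) + 9)/(-315) = -336*(-I/2) + ((5 - 1*(-5))*(-1) + 9)/(-315) = -(-168)*I + ((5 + 5)*(-1) + 9)*(-1/315) = 168*I + (10*(-1) + 9)*(-1/315) = 168*I + (-10 + 9)*(-1/315) = 168*I - 1*(-1/315) = 168*I + 1/315 = 1/315 + 168*I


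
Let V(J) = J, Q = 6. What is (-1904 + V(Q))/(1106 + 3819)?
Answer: -1898/4925 ≈ -0.38538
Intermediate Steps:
(-1904 + V(Q))/(1106 + 3819) = (-1904 + 6)/(1106 + 3819) = -1898/4925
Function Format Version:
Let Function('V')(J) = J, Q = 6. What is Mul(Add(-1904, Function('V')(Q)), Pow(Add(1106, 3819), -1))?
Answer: Rational(-1898, 4925) ≈ -0.38538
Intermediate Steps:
Mul(Add(-1904, Function('V')(Q)), Pow(Add(1106, 3819), -1)) = Mul(Add(-1904, 6), Pow(Add(1106, 3819), -1)) = Mul(-1898, Pow(4925, -1)) = Mul(-1898, Rational(1, 4925)) = Rational(-1898, 4925)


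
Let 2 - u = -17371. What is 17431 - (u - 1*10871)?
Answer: 10929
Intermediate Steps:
u = 17373 (u = 2 - 1*(-17371) = 2 + 17371 = 17373)
17431 - (u - 1*10871) = 17431 - (17373 - 1*10871) = 17431 - (17373 - 10871) = 17431 - 1*6502 = 17431 - 6502 = 10929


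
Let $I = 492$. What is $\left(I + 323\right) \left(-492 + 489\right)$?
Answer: $-2445$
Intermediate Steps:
$\left(I + 323\right) \left(-492 + 489\right) = \left(492 + 323\right) \left(-492 + 489\right) = 815 \left(-3\right) = -2445$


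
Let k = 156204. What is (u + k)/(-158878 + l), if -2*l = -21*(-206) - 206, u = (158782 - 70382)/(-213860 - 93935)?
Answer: -4807872178/4953591171 ≈ -0.97058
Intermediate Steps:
u = -17680/61559 (u = 88400/(-307795) = 88400*(-1/307795) = -17680/61559 ≈ -0.28720)
l = -2060 (l = -(-21*(-206) - 206)/2 = -(4326 - 206)/2 = -½*4120 = -2060)
(u + k)/(-158878 + l) = (-17680/61559 + 156204)/(-158878 - 2060) = (9615744356/61559)/(-160938) = (9615744356/61559)*(-1/160938) = -4807872178/4953591171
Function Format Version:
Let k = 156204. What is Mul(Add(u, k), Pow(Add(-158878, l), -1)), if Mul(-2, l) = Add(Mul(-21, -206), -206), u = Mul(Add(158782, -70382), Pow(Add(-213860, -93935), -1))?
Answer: Rational(-4807872178, 4953591171) ≈ -0.97058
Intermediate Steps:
u = Rational(-17680, 61559) (u = Mul(88400, Pow(-307795, -1)) = Mul(88400, Rational(-1, 307795)) = Rational(-17680, 61559) ≈ -0.28720)
l = -2060 (l = Mul(Rational(-1, 2), Add(Mul(-21, -206), -206)) = Mul(Rational(-1, 2), Add(4326, -206)) = Mul(Rational(-1, 2), 4120) = -2060)
Mul(Add(u, k), Pow(Add(-158878, l), -1)) = Mul(Add(Rational(-17680, 61559), 156204), Pow(Add(-158878, -2060), -1)) = Mul(Rational(9615744356, 61559), Pow(-160938, -1)) = Mul(Rational(9615744356, 61559), Rational(-1, 160938)) = Rational(-4807872178, 4953591171)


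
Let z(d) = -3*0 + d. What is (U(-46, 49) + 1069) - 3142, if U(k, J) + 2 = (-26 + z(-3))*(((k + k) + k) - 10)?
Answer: 2217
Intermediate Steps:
z(d) = d (z(d) = 0 + d = d)
U(k, J) = 288 - 87*k (U(k, J) = -2 + (-26 - 3)*(((k + k) + k) - 10) = -2 - 29*((2*k + k) - 10) = -2 - 29*(3*k - 10) = -2 - 29*(-10 + 3*k) = -2 + (290 - 87*k) = 288 - 87*k)
(U(-46, 49) + 1069) - 3142 = ((288 - 87*(-46)) + 1069) - 3142 = ((288 + 4002) + 1069) - 3142 = (4290 + 1069) - 3142 = 5359 - 3142 = 2217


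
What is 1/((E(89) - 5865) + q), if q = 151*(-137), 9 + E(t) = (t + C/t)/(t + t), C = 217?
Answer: -7921/210385612 ≈ -3.7650e-5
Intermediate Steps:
E(t) = -9 + (t + 217/t)/(2*t) (E(t) = -9 + (t + 217/t)/(t + t) = -9 + (t + 217/t)/((2*t)) = -9 + (t + 217/t)*(1/(2*t)) = -9 + (t + 217/t)/(2*t))
q = -20687
1/((E(89) - 5865) + q) = 1/(((-17/2 + (217/2)/89²) - 5865) - 20687) = 1/(((-17/2 + (217/2)*(1/7921)) - 5865) - 20687) = 1/(((-17/2 + 217/15842) - 5865) - 20687) = 1/((-67220/7921 - 5865) - 20687) = 1/(-46523885/7921 - 20687) = 1/(-210385612/7921) = -7921/210385612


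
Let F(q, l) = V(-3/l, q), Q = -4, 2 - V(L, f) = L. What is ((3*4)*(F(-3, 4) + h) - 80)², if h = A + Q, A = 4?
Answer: 2209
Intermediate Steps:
V(L, f) = 2 - L
F(q, l) = 2 + 3/l (F(q, l) = 2 - (-3)/l = 2 + 3/l)
h = 0 (h = 4 - 4 = 0)
((3*4)*(F(-3, 4) + h) - 80)² = ((3*4)*((2 + 3/4) + 0) - 80)² = (12*((2 + 3*(¼)) + 0) - 80)² = (12*((2 + ¾) + 0) - 80)² = (12*(11/4 + 0) - 80)² = (12*(11/4) - 80)² = (33 - 80)² = (-47)² = 2209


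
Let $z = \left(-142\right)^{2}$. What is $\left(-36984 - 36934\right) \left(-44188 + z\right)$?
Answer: $1775806032$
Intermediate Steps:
$z = 20164$
$\left(-36984 - 36934\right) \left(-44188 + z\right) = \left(-36984 - 36934\right) \left(-44188 + 20164\right) = \left(-36984 - 36934\right) \left(-24024\right) = \left(-73918\right) \left(-24024\right) = 1775806032$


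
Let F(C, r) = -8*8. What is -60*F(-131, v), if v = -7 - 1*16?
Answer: 3840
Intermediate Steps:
v = -23 (v = -7 - 16 = -23)
F(C, r) = -64
-60*F(-131, v) = -60*(-64) = 3840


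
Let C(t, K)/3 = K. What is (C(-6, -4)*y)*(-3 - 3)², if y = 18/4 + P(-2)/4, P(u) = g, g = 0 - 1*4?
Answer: -1512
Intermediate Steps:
g = -4 (g = 0 - 4 = -4)
P(u) = -4
C(t, K) = 3*K
y = 7/2 (y = 18/4 - 4/4 = 18*(¼) - 4*¼ = 9/2 - 1 = 7/2 ≈ 3.5000)
(C(-6, -4)*y)*(-3 - 3)² = ((3*(-4))*(7/2))*(-3 - 3)² = -12*7/2*(-6)² = -42*36 = -1512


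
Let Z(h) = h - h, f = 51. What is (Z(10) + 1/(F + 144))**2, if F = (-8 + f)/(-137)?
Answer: 18769/387499225 ≈ 4.8436e-5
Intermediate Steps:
F = -43/137 (F = (-8 + 51)/(-137) = 43*(-1/137) = -43/137 ≈ -0.31387)
Z(h) = 0
(Z(10) + 1/(F + 144))**2 = (0 + 1/(-43/137 + 144))**2 = (0 + 1/(19685/137))**2 = (0 + 137/19685)**2 = (137/19685)**2 = 18769/387499225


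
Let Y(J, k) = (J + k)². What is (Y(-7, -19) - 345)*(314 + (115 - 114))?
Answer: 104265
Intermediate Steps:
(Y(-7, -19) - 345)*(314 + (115 - 114)) = ((-7 - 19)² - 345)*(314 + (115 - 114)) = ((-26)² - 345)*(314 + 1) = (676 - 345)*315 = 331*315 = 104265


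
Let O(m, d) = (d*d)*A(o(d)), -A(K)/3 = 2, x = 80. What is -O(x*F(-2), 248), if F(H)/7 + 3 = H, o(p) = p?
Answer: 369024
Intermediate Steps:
F(H) = -21 + 7*H
A(K) = -6 (A(K) = -3*2 = -6)
O(m, d) = -6*d**2 (O(m, d) = (d*d)*(-6) = d**2*(-6) = -6*d**2)
-O(x*F(-2), 248) = -(-6)*248**2 = -(-6)*61504 = -1*(-369024) = 369024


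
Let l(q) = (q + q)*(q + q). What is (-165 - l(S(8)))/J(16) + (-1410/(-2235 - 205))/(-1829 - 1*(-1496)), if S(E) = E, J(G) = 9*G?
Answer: -950761/325008 ≈ -2.9253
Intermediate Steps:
l(q) = 4*q**2 (l(q) = (2*q)*(2*q) = 4*q**2)
(-165 - l(S(8)))/J(16) + (-1410/(-2235 - 205))/(-1829 - 1*(-1496)) = (-165 - 4*8**2)/((9*16)) + (-1410/(-2235 - 205))/(-1829 - 1*(-1496)) = (-165 - 4*64)/144 + (-1410/(-2440))/(-1829 + 1496) = (-165 - 1*256)*(1/144) - 1410*(-1/2440)/(-333) = (-165 - 256)*(1/144) + (141/244)*(-1/333) = -421*1/144 - 47/27084 = -421/144 - 47/27084 = -950761/325008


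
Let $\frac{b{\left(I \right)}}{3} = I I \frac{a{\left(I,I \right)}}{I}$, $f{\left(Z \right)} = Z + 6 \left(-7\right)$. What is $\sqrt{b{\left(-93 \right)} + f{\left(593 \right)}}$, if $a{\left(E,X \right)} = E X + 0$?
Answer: $2 i \sqrt{603130} \approx 1553.2 i$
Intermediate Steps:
$a{\left(E,X \right)} = E X$
$f{\left(Z \right)} = -42 + Z$ ($f{\left(Z \right)} = Z - 42 = -42 + Z$)
$b{\left(I \right)} = 3 I^{3}$ ($b{\left(I \right)} = 3 I I \frac{I I}{I} = 3 I^{2} \frac{I^{2}}{I} = 3 I^{2} I = 3 I^{3}$)
$\sqrt{b{\left(-93 \right)} + f{\left(593 \right)}} = \sqrt{3 \left(-93\right)^{3} + \left(-42 + 593\right)} = \sqrt{3 \left(-804357\right) + 551} = \sqrt{-2413071 + 551} = \sqrt{-2412520} = 2 i \sqrt{603130}$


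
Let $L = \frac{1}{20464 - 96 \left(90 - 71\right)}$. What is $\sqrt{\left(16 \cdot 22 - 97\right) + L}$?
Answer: $\frac{\sqrt{5537479165}}{4660} \approx 15.969$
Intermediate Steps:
$L = \frac{1}{18640}$ ($L = \frac{1}{20464 - 96 \left(90 - 71\right)} = \frac{1}{20464 - 1824} = \frac{1}{18640} \approx 5.3648 \cdot 10^{-5}$)
$\sqrt{\left(16 \cdot 22 - 97\right) + L} = \sqrt{\left(16 \cdot 22 - 97\right) + \frac{1}{18640}} = \sqrt{\left(352 - 97\right) + \frac{1}{18640}} = \sqrt{255 + \frac{1}{18640}} = \sqrt{\frac{4753201}{18640}} = \frac{\sqrt{5537479165}}{4660}$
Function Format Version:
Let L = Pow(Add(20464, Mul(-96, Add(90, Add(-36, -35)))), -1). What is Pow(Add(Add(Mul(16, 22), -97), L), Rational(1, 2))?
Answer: Mul(Rational(1, 4660), Pow(5537479165, Rational(1, 2))) ≈ 15.969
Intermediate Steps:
L = Rational(1, 18640) (L = Pow(Add(20464, Mul(-96, Add(90, -71))), -1) = Pow(Add(20464, Mul(-96, 19)), -1) = Pow(Add(20464, -1824), -1) = Pow(18640, -1) = Rational(1, 18640) ≈ 5.3648e-5)
Pow(Add(Add(Mul(16, 22), -97), L), Rational(1, 2)) = Pow(Add(Add(Mul(16, 22), -97), Rational(1, 18640)), Rational(1, 2)) = Pow(Add(Add(352, -97), Rational(1, 18640)), Rational(1, 2)) = Pow(Add(255, Rational(1, 18640)), Rational(1, 2)) = Pow(Rational(4753201, 18640), Rational(1, 2)) = Mul(Rational(1, 4660), Pow(5537479165, Rational(1, 2)))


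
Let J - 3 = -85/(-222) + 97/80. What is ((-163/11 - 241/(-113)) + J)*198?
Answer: -267890217/167240 ≈ -1601.8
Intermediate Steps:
J = 40807/8880 (J = 3 + (-85/(-222) + 97/80) = 3 + (-85*(-1/222) + 97*(1/80)) = 3 + (85/222 + 97/80) = 3 + 14167/8880 = 40807/8880 ≈ 4.5954)
((-163/11 - 241/(-113)) + J)*198 = ((-163/11 - 241/(-113)) + 40807/8880)*198 = ((-163*1/11 - 241*(-1/113)) + 40807/8880)*198 = ((-163/11 + 241/113) + 40807/8880)*198 = (-15768/1243 + 40807/8880)*198 = -89296739/11037840*198 = -267890217/167240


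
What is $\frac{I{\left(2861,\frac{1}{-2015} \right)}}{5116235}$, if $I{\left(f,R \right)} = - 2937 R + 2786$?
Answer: $\frac{5616727}{10309213525} \approx 0.00054483$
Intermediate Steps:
$I{\left(f,R \right)} = 2786 - 2937 R$
$\frac{I{\left(2861,\frac{1}{-2015} \right)}}{5116235} = \frac{2786 - \frac{2937}{-2015}}{5116235} = \left(2786 - - \frac{2937}{2015}\right) \frac{1}{5116235} = \left(2786 + \frac{2937}{2015}\right) \frac{1}{5116235} = \frac{5616727}{2015} \cdot \frac{1}{5116235} = \frac{5616727}{10309213525}$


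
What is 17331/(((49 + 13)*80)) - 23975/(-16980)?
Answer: 20659819/4211040 ≈ 4.9061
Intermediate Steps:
17331/(((49 + 13)*80)) - 23975/(-16980) = 17331/((62*80)) - 23975*(-1/16980) = 17331/4960 + 4795/3396 = 20659819/4211040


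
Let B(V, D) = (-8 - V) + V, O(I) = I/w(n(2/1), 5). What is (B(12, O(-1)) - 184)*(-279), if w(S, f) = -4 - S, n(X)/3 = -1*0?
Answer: 53568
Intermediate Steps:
n(X) = 0 (n(X) = 3*(-1*0) = 3*0 = 0)
O(I) = -I/4 (O(I) = I/(-4 - 1*0) = I/(-4 + 0) = I/(-4) = I*(-¼) = -I/4)
B(V, D) = -8
(B(12, O(-1)) - 184)*(-279) = (-8 - 184)*(-279) = -192*(-279) = 53568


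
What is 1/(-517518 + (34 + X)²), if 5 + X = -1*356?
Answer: -1/410589 ≈ -2.4355e-6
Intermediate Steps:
X = -361 (X = -5 - 1*356 = -5 - 356 = -361)
1/(-517518 + (34 + X)²) = 1/(-517518 + (34 - 361)²) = 1/(-517518 + (-327)²) = 1/(-517518 + 106929) = 1/(-410589) = -1/410589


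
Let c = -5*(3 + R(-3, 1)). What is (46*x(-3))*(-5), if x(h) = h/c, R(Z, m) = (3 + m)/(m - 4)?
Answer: -414/5 ≈ -82.800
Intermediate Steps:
R(Z, m) = (3 + m)/(-4 + m)
c = -25/3 (c = -5*(3 + (3 + 1)/(-4 + 1)) = -5*(3 + 4/(-3)) = -5*(3 - ⅓*4) = -5*(3 - 4/3) = -5*5/3 = -25/3 ≈ -8.3333)
x(h) = -3*h/25 (x(h) = h/(-25/3) = h*(-3/25) = -3*h/25)
(46*x(-3))*(-5) = (46*(-3/25*(-3)))*(-5) = (46*(9/25))*(-5) = (414/25)*(-5) = -414/5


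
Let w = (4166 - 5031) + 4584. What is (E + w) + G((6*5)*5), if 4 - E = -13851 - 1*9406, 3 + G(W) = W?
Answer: 27127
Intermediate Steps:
G(W) = -3 + W
w = 3719 (w = -865 + 4584 = 3719)
E = 23261 (E = 4 - (-13851 - 1*9406) = 4 - (-13851 - 9406) = 4 - 1*(-23257) = 4 + 23257 = 23261)
(E + w) + G((6*5)*5) = (23261 + 3719) + (-3 + (6*5)*5) = 26980 + (-3 + 30*5) = 26980 + (-3 + 150) = 26980 + 147 = 27127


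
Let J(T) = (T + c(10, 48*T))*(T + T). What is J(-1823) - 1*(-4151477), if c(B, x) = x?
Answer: 329837719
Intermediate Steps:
J(T) = 98*T² (J(T) = (T + 48*T)*(T + T) = (49*T)*(2*T) = 98*T²)
J(-1823) - 1*(-4151477) = 98*(-1823)² - 1*(-4151477) = 98*3323329 + 4151477 = 325686242 + 4151477 = 329837719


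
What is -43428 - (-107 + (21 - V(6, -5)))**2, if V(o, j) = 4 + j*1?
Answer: -50653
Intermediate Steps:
V(o, j) = 4 + j
-43428 - (-107 + (21 - V(6, -5)))**2 = -43428 - (-107 + (21 - (4 - 5)))**2 = -43428 - (-107 + (21 - 1*(-1)))**2 = -43428 - (-107 + (21 + 1))**2 = -43428 - (-107 + 22)**2 = -43428 - 1*(-85)**2 = -43428 - 1*7225 = -43428 - 7225 = -50653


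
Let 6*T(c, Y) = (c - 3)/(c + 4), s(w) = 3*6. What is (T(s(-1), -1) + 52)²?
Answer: 5257849/1936 ≈ 2715.8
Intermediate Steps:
s(w) = 18
T(c, Y) = (-3 + c)/(6*(4 + c)) (T(c, Y) = ((c - 3)/(c + 4))/6 = ((-3 + c)/(4 + c))/6 = (-3 + c)/(6*(4 + c)))
(T(s(-1), -1) + 52)² = ((-3 + 18)/(6*(4 + 18)) + 52)² = ((⅙)*15/22 + 52)² = ((⅙)*(1/22)*15 + 52)² = (5/44 + 52)² = (2293/44)² = 5257849/1936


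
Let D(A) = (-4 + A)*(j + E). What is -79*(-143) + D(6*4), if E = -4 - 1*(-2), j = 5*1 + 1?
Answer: 11377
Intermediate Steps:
j = 6 (j = 5 + 1 = 6)
E = -2 (E = -4 + 2 = -2)
D(A) = -16 + 4*A (D(A) = (-4 + A)*(6 - 2) = (-4 + A)*4 = -16 + 4*A)
-79*(-143) + D(6*4) = -79*(-143) + (-16 + 4*(6*4)) = 11297 + (-16 + 4*24) = 11297 + (-16 + 96) = 11297 + 80 = 11377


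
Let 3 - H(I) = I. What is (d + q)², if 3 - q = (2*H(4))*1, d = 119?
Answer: 15376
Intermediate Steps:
H(I) = 3 - I
q = 5 (q = 3 - 2*(3 - 1*4) = 3 - 2*(3 - 4) = 3 - 2*(-1) = 3 - (-2) = 3 - 1*(-2) = 3 + 2 = 5)
(d + q)² = (119 + 5)² = 124² = 15376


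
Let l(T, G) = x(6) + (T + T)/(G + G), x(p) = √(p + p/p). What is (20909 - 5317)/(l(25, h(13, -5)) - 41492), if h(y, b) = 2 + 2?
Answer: -10349533024/27537079137 - 249472*√7/27537079137 ≈ -0.37586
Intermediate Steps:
x(p) = √(1 + p) (x(p) = √(p + 1) = √(1 + p))
h(y, b) = 4
l(T, G) = √7 + T/G (l(T, G) = √(1 + 6) + (T + T)/(G + G) = √7 + (2*T)/((2*G)) = √7 + (2*T)*(1/(2*G)) = √7 + T/G)
(20909 - 5317)/(l(25, h(13, -5)) - 41492) = (20909 - 5317)/((√7 + 25/4) - 41492) = 15592/((√7 + 25*(¼)) - 41492) = 15592/((√7 + 25/4) - 41492) = 15592/((25/4 + √7) - 41492) = 15592/(-165943/4 + √7)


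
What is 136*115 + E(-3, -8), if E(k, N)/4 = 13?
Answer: 15692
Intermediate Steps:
E(k, N) = 52 (E(k, N) = 4*13 = 52)
136*115 + E(-3, -8) = 136*115 + 52 = 15640 + 52 = 15692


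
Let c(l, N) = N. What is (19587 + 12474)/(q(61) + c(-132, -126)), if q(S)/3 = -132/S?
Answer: -651907/2694 ≈ -241.98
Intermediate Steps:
q(S) = -396/S (q(S) = 3*(-132/S) = -396/S)
(19587 + 12474)/(q(61) + c(-132, -126)) = (19587 + 12474)/(-396/61 - 126) = 32061/(-396*1/61 - 126) = 32061/(-396/61 - 126) = 32061/(-8082/61) = 32061*(-61/8082) = -651907/2694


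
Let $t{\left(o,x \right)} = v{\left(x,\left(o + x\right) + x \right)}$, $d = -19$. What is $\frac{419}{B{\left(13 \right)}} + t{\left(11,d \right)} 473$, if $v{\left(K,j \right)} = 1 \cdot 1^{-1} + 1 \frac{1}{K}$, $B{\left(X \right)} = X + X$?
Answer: $\frac{229325}{494} \approx 464.22$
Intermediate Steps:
$B{\left(X \right)} = 2 X$
$v{\left(K,j \right)} = 1 + \frac{1}{K}$ ($v{\left(K,j \right)} = 1 \cdot 1 + \frac{1}{K} = 1 + \frac{1}{K}$)
$t{\left(o,x \right)} = \frac{1 + x}{x}$
$\frac{419}{B{\left(13 \right)}} + t{\left(11,d \right)} 473 = \frac{419}{2 \cdot 13} + \frac{1 - 19}{-19} \cdot 473 = \frac{419}{26} + \left(- \frac{1}{19}\right) \left(-18\right) 473 = 419 \cdot \frac{1}{26} + \frac{18}{19} \cdot 473 = \frac{419}{26} + \frac{8514}{19} = \frac{229325}{494}$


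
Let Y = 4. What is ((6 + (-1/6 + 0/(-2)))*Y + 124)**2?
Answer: 195364/9 ≈ 21707.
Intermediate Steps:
((6 + (-1/6 + 0/(-2)))*Y + 124)**2 = ((6 + (-1/6 + 0/(-2)))*4 + 124)**2 = ((6 + (-1*1/6 + 0*(-1/2)))*4 + 124)**2 = ((6 + (-1/6 + 0))*4 + 124)**2 = ((6 - 1/6)*4 + 124)**2 = ((35/6)*4 + 124)**2 = (70/3 + 124)**2 = (442/3)**2 = 195364/9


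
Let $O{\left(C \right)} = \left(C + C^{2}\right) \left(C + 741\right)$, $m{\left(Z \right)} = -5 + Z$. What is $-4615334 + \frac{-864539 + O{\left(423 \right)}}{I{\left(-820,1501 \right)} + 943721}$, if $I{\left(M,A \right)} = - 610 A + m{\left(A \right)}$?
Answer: $- \frac{136438292549}{29607} \approx -4.6083 \cdot 10^{6}$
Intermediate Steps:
$I{\left(M,A \right)} = -5 - 609 A$ ($I{\left(M,A \right)} = - 610 A + \left(-5 + A\right) = -5 - 609 A$)
$O{\left(C \right)} = \left(741 + C\right) \left(C + C^{2}\right)$ ($O{\left(C \right)} = \left(C + C^{2}\right) \left(741 + C\right) = \left(741 + C\right) \left(C + C^{2}\right)$)
$-4615334 + \frac{-864539 + O{\left(423 \right)}}{I{\left(-820,1501 \right)} + 943721} = -4615334 + \frac{-864539 + 423 \left(741 + 423^{2} + 742 \cdot 423\right)}{\left(-5 - 914109\right) + 943721} = -4615334 + \frac{-864539 + 423 \left(741 + 178929 + 313866\right)}{\left(-5 - 914109\right) + 943721} = -4615334 + \frac{-864539 + 423 \cdot 493536}{-914114 + 943721} = -4615334 + \frac{-864539 + 208765728}{29607} = -4615334 + 207901189 \cdot \frac{1}{29607} = -4615334 + \frac{207901189}{29607} = - \frac{136438292549}{29607}$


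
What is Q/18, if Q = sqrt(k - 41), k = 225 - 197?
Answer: I*sqrt(13)/18 ≈ 0.20031*I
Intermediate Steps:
k = 28
Q = I*sqrt(13) (Q = sqrt(28 - 41) = sqrt(-13) = I*sqrt(13) ≈ 3.6056*I)
Q/18 = (I*sqrt(13))/18 = (I*sqrt(13))*(1/18) = I*sqrt(13)/18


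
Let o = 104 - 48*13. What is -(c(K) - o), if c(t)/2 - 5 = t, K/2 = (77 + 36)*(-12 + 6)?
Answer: 2182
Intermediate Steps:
K = -1356 (K = 2*((77 + 36)*(-12 + 6)) = 2*(113*(-6)) = 2*(-678) = -1356)
c(t) = 10 + 2*t
o = -520 (o = 104 - 624 = -520)
-(c(K) - o) = -((10 + 2*(-1356)) - 1*(-520)) = -((10 - 2712) + 520) = -(-2702 + 520) = -1*(-2182) = 2182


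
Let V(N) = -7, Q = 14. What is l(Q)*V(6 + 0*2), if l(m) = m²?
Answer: -1372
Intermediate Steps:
l(Q)*V(6 + 0*2) = 14²*(-7) = 196*(-7) = -1372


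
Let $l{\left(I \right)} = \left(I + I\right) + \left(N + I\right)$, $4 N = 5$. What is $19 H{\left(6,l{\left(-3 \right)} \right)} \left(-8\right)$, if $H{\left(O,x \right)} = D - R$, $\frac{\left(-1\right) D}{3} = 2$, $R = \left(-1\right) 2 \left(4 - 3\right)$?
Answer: $608$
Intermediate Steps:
$R = -2$ ($R = \left(-2\right) 1 = -2$)
$D = -6$ ($D = \left(-3\right) 2 = -6$)
$N = \frac{5}{4}$ ($N = \frac{1}{4} \cdot 5 = \frac{5}{4} \approx 1.25$)
$l{\left(I \right)} = \frac{5}{4} + 3 I$ ($l{\left(I \right)} = \left(I + I\right) + \left(\frac{5}{4} + I\right) = 2 I + \left(\frac{5}{4} + I\right) = \frac{5}{4} + 3 I$)
$H{\left(O,x \right)} = -4$ ($H{\left(O,x \right)} = -6 - -2 = -6 + 2 = -4$)
$19 H{\left(6,l{\left(-3 \right)} \right)} \left(-8\right) = 19 \left(-4\right) \left(-8\right) = \left(-76\right) \left(-8\right) = 608$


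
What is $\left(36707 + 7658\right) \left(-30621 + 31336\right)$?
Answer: $31720975$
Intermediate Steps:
$\left(36707 + 7658\right) \left(-30621 + 31336\right) = 44365 \cdot 715 = 31720975$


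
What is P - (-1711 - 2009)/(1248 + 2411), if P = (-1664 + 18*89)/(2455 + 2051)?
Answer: 8267731/8243727 ≈ 1.0029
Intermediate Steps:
P = -31/2253 (P = (-1664 + 1602)/4506 = -62*1/4506 = -31/2253 ≈ -0.013759)
P - (-1711 - 2009)/(1248 + 2411) = -31/2253 - (-1711 - 2009)/(1248 + 2411) = -31/2253 - (-3720)/3659 = -31/2253 - 1*(-3720/3659) = -31/2253 + 3720/3659 = 8267731/8243727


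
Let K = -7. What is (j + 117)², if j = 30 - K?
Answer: 23716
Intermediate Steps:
j = 37 (j = 30 - 1*(-7) = 30 + 7 = 37)
(j + 117)² = (37 + 117)² = 154² = 23716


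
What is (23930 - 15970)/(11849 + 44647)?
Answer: 995/7062 ≈ 0.14089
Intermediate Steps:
(23930 - 15970)/(11849 + 44647) = 7960/56496 = 7960*(1/56496) = 995/7062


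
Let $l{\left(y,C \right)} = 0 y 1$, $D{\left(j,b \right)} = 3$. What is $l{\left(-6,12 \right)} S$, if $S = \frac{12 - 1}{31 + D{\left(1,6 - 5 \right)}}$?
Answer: $0$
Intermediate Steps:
$l{\left(y,C \right)} = 0$ ($l{\left(y,C \right)} = 0 \cdot 1 = 0$)
$S = \frac{11}{34}$ ($S = \frac{12 - 1}{31 + 3} = \frac{11}{34} \approx 0.32353$)
$l{\left(-6,12 \right)} S = 0 \cdot \frac{11}{34} = 0$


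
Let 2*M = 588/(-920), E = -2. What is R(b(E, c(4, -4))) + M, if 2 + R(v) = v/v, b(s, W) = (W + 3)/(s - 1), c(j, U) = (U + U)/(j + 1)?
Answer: -607/460 ≈ -1.3196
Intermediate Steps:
c(j, U) = 2*U/(1 + j) (c(j, U) = (2*U)/(1 + j) = 2*U/(1 + j))
b(s, W) = (3 + W)/(-1 + s)
R(v) = -1 (R(v) = -2 + v/v = -2 + 1 = -1)
M = -147/460 (M = (588/(-920))/2 = (588*(-1/920))/2 = (1/2)*(-147/230) = -147/460 ≈ -0.31957)
R(b(E, c(4, -4))) + M = -1 - 147/460 = -607/460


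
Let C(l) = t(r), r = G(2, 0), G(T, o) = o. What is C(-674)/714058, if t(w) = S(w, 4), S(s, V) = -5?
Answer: -5/714058 ≈ -7.0022e-6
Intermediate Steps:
r = 0
t(w) = -5
C(l) = -5
C(-674)/714058 = -5/714058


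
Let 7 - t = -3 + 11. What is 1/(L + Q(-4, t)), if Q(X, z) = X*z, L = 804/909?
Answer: 303/1480 ≈ 0.20473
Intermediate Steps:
L = 268/303 (L = 804*(1/909) = 268/303 ≈ 0.88449)
t = -1 (t = 7 - (-3 + 11) = 7 - 1*8 = 7 - 8 = -1)
1/(L + Q(-4, t)) = 1/(268/303 - 4*(-1)) = 1/(268/303 + 4) = 1/(1480/303) = 303/1480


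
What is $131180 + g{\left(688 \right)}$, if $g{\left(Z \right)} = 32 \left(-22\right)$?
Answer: $130476$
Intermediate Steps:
$g{\left(Z \right)} = -704$
$131180 + g{\left(688 \right)} = 131180 - 704 = 130476$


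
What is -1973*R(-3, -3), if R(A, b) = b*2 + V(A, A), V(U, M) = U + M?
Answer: 23676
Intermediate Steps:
V(U, M) = M + U
R(A, b) = 2*A + 2*b (R(A, b) = b*2 + (A + A) = 2*b + 2*A = 2*A + 2*b)
-1973*R(-3, -3) = -1973*(2*(-3) + 2*(-3)) = -1973*(-6 - 6) = -1973*(-12) = 23676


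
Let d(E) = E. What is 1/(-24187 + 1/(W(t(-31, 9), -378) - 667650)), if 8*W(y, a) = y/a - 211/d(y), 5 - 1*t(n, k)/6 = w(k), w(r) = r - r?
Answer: -3364960481/81388299158987 ≈ -4.1345e-5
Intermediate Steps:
w(r) = 0
t(n, k) = 30 (t(n, k) = 30 - 6*0 = 30 + 0 = 30)
W(y, a) = -211/(8*y) + y/(8*a) (W(y, a) = (y/a - 211/y)/8 = (-211/y + y/a)/8 = -211/(8*y) + y/(8*a))
1/(-24187 + 1/(W(t(-31, 9), -378) - 667650)) = 1/(-24187 + 1/((-211/8/30 + (1/8)*30/(-378)) - 667650)) = 1/(-24187 + 1/((-211/8*1/30 + (1/8)*30*(-1/378)) - 667650)) = 1/(-24187 + 1/((-211/240 - 5/504) - 667650)) = 1/(-24187 + 1/(-4481/5040 - 667650)) = 1/(-24187 + 1/(-3364960481/5040)) = 1/(-24187 - 5040/3364960481) = 1/(-81388299158987/3364960481) = -3364960481/81388299158987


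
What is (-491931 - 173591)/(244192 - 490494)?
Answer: 332761/123151 ≈ 2.7021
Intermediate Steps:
(-491931 - 173591)/(244192 - 490494) = -665522/(-246302) = -665522*(-1/246302) = 332761/123151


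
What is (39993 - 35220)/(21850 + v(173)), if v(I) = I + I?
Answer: 4773/22196 ≈ 0.21504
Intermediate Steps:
v(I) = 2*I
(39993 - 35220)/(21850 + v(173)) = (39993 - 35220)/(21850 + 2*173) = 4773/(21850 + 346) = 4773/22196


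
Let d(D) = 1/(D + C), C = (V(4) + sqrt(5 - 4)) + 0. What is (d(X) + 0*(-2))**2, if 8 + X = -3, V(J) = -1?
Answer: 1/121 ≈ 0.0082645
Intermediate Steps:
C = 0 (C = (-1 + sqrt(5 - 4)) + 0 = (-1 + sqrt(1)) + 0 = (-1 + 1) + 0 = 0 + 0 = 0)
X = -11 (X = -8 - 3 = -11)
d(D) = 1/D (d(D) = 1/(D + 0) = 1/D)
(d(X) + 0*(-2))**2 = (1/(-11) + 0*(-2))**2 = (-1/11 + 0)**2 = (-1/11)**2 = 1/121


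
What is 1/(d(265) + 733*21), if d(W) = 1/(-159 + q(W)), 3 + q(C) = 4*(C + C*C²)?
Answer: 74439398/1145845653415 ≈ 6.4965e-5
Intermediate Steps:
q(C) = -3 + 4*C + 4*C³ (q(C) = -3 + 4*(C + C*C²) = -3 + 4*(C + C³) = -3 + (4*C + 4*C³) = -3 + 4*C + 4*C³)
d(W) = 1/(-162 + 4*W + 4*W³) (d(W) = 1/(-159 + (-3 + 4*W + 4*W³)) = 1/(-162 + 4*W + 4*W³))
1/(d(265) + 733*21) = 1/(1/(2*(-81 + 2*265 + 2*265³)) + 733*21) = 1/(1/(2*(-81 + 530 + 2*18609625)) + 15393) = 1/(1/(2*(-81 + 530 + 37219250)) + 15393) = 1/((½)/37219699 + 15393) = 1/((½)*(1/37219699) + 15393) = 1/(1/74439398 + 15393) = 1/(1145845653415/74439398) = 74439398/1145845653415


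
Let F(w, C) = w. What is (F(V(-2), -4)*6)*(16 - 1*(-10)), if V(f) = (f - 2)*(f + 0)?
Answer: 1248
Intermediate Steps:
V(f) = f*(-2 + f) (V(f) = (-2 + f)*f = f*(-2 + f))
(F(V(-2), -4)*6)*(16 - 1*(-10)) = (-2*(-2 - 2)*6)*(16 - 1*(-10)) = (-2*(-4)*6)*(16 + 10) = (8*6)*26 = 48*26 = 1248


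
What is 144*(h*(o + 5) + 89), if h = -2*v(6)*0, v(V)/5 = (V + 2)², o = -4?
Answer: 12816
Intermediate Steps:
v(V) = 5*(2 + V)² (v(V) = 5*(V + 2)² = 5*(2 + V)²)
h = 0 (h = -10*(2 + 6)²*0 = -10*8²*0 = -10*64*0 = -2*320*0 = -640*0 = 0)
144*(h*(o + 5) + 89) = 144*(0*(-4 + 5) + 89) = 144*(0*1 + 89) = 144*(0 + 89) = 144*89 = 12816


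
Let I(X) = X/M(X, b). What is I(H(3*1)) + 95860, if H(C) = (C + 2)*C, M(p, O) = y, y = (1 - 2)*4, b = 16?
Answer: 383425/4 ≈ 95856.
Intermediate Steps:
y = -4 (y = -1*4 = -4)
M(p, O) = -4
H(C) = C*(2 + C) (H(C) = (2 + C)*C = C*(2 + C))
I(X) = -X/4 (I(X) = X/(-4) = X*(-¼) = -X/4)
I(H(3*1)) + 95860 = -3*1*(2 + 3*1)/4 + 95860 = -3*(2 + 3)/4 + 95860 = -3*5/4 + 95860 = -¼*15 + 95860 = -15/4 + 95860 = 383425/4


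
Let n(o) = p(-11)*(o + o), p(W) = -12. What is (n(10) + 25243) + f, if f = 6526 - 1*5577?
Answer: 25952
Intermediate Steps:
n(o) = -24*o (n(o) = -12*(o + o) = -24*o)
f = 949 (f = 6526 - 5577 = 949)
(n(10) + 25243) + f = (-24*10 + 25243) + 949 = (-240 + 25243) + 949 = 25003 + 949 = 25952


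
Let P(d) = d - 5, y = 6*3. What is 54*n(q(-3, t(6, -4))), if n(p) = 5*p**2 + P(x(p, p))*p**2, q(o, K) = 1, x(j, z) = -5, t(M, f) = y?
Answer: -270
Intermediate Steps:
y = 18
t(M, f) = 18
P(d) = -5 + d
n(p) = -5*p**2 (n(p) = 5*p**2 + (-5 - 5)*p**2 = 5*p**2 - 10*p**2 = -5*p**2)
54*n(q(-3, t(6, -4))) = 54*(-5*1**2) = 54*(-5*1) = 54*(-5) = -270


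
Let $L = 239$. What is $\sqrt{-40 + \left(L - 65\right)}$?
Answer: $\sqrt{134} \approx 11.576$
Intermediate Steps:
$\sqrt{-40 + \left(L - 65\right)} = \sqrt{-40 + \left(239 - 65\right)} = \sqrt{-40 + 174} = \sqrt{134}$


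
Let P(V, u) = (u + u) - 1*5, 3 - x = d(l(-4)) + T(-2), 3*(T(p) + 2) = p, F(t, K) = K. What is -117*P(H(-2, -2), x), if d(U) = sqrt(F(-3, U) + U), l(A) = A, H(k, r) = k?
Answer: -741 + 468*I*sqrt(2) ≈ -741.0 + 661.85*I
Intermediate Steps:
T(p) = -2 + p/3
d(U) = sqrt(2)*sqrt(U) (d(U) = sqrt(U + U) = sqrt(2*U) = sqrt(2)*sqrt(U))
x = 17/3 - 2*I*sqrt(2) (x = 3 - (sqrt(2)*sqrt(-4) + (-2 + (1/3)*(-2))) = 3 - (sqrt(2)*(2*I) + (-2 - 2/3)) = 3 - (2*I*sqrt(2) - 8/3) = 3 - (-8/3 + 2*I*sqrt(2)) = 3 + (8/3 - 2*I*sqrt(2)) = 17/3 - 2*I*sqrt(2) ≈ 5.6667 - 2.8284*I)
P(V, u) = -5 + 2*u (P(V, u) = 2*u - 5 = -5 + 2*u)
-117*P(H(-2, -2), x) = -117*(-5 + 2*(17/3 - 2*I*sqrt(2))) = -117*(-5 + (34/3 - 4*I*sqrt(2))) = -117*(19/3 - 4*I*sqrt(2)) = -741 + 468*I*sqrt(2)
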